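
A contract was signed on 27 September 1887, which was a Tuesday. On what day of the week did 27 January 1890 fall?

Monday

Day-of-year of September 27, 1887: 270.
Day-of-year of January 27, 1890: 27.
1887 has 365 days, so 365 − 270 = 95 days remain in 1887.
Full years: 1888: 366; 1889: 365. Sum = 731.
Total: 95 + 731 + 27 = 853 days.
853 mod 7 = 6, so 6 days after Tuesday is Monday.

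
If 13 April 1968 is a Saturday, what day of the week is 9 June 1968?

Sunday

April 1968: 30 − 13 = 17 days remain.
Then May (31): 31 days.
June 1–9, 1968: 9 days.
Total: 17 + 31 + 9 = 57 days.
57 mod 7 = 1, so 1 day after Saturday is Sunday.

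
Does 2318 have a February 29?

2318 is not a leap year.

No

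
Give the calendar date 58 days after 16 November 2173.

13 January 2174

Count 58 days after November 16, 2173:
November 2173: 30 − 16 = 14 days remain.
Then December (31): 31 days.
January 1–13, 2174: 13 days.
Residual: 58 days.
Total: 58 days.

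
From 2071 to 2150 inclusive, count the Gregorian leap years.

19

Years divisible by 4: 2072, 2076, …, 2148 — 20 in all.
Of these, 2100 is divisible by 100 but not 400, so not leap.
Leap years: 20 − 1 = 19.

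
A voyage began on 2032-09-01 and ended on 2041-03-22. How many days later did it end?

3124

Day-of-year of September 1, 2032: 245.
Day-of-year of March 22, 2041: 81.
2032 has 366 days, so 366 − 245 = 121 days remain in 2032.
Full years 2033–2040: 6 common + 2 leap = 6×365 + 2×366 = 2922 days.
Total: 121 + 2922 + 81 = 3124 days.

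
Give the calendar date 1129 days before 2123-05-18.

2120-04-14

Count 1129 days before May 18, 2123:
Day-of-year of April 14, 2120: 105.
Day-of-year of May 18, 2123: 138.
2120 has 366 days, so 366 − 105 = 261 days remain in 2120.
Full years: 2121: 365; 2122: 365. Sum = 730.
Total: 261 + 730 + 138 = 1129 days.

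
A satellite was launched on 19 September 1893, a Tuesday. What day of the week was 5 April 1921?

Tuesday

Day-of-year of September 19, 1893: 262.
Day-of-year of April 5, 1921: 95.
1893 has 365 days, so 365 − 262 = 103 days remain in 1893.
Full years 1894–1920: 21 common + 6 leap = 21×365 + 6×366 = 9861 days.
Total: 103 + 9861 + 95 = 10059 days.
10059 is a multiple of 7, so 5 April 1921 falls on the same weekday: Tuesday.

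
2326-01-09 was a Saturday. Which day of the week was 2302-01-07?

Tuesday

Count forward from the earlier date (January 7, 2302) to the later (January 9, 2326):
Day-of-year of January 7, 2302: 7.
Day-of-year of January 9, 2326: 9.
2302 has 365 days, so 365 − 7 = 358 days remain in 2302.
Full years 2303–2325: 17 common + 6 leap = 17×365 + 6×366 = 8401 days.
Total: 358 + 8401 + 9 = 8768 days.
8768 mod 7 = 4, so 4 days before Saturday is Tuesday.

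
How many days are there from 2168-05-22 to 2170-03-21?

May 2168: 31 − 22 = 9 days remain.
Then 21 full months totalling 638 days.
March 1–21, 2170: 21 days.
Total: 9 + 638 + 21 = 668 days.

668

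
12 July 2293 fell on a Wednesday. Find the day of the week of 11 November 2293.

July 2293: 31 − 12 = 19 days remain.
Then August (31), September (30), October (31): 31 + 30 + 31 = 92 days.
November 1–11, 2293: 11 days.
Total: 19 + 92 + 11 = 122 days.
122 mod 7 = 3, so 3 days after Wednesday is Saturday.

Saturday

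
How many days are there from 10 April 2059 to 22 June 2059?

April 2059: 30 − 10 = 20 days remain.
Then May (31): 31 days.
June 1–22, 2059: 22 days.
Total: 20 + 31 + 22 = 73 days.

73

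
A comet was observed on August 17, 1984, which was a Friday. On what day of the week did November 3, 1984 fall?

August 1984: 31 − 17 = 14 days remain.
Then September (30), October (31): 30 + 31 = 61 days.
November 1–3, 1984: 3 days.
Total: 14 + 61 + 3 = 78 days.
78 mod 7 = 1, so 1 day after Friday is Saturday.

Saturday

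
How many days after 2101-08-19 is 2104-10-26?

August 19, 2101 → August 19, 2102: 365 days.
August 19, 2102 → August 19, 2103: 365 days.
August 19, 2103 → August 19, 2104: 366 days (2104 is a leap year).
August 2104: 31 − 19 = 12 days remain.
Then September (30): 30 days.
October 1–26, 2104: 26 days.
Residual: 68 days.
Total: 1164 days.

1164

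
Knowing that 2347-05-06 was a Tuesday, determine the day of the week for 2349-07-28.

May 6, 2347 → May 6, 2348: 366 days (2348 is a leap year).
May 6, 2348 → May 6, 2349: 365 days.
May 2349: 31 − 6 = 25 days remain.
Then June (30): 30 days.
July 1–28, 2349: 28 days.
Residual: 83 days.
Total: 814 days.
814 mod 7 = 2, so 2 days after Tuesday is Thursday.

Thursday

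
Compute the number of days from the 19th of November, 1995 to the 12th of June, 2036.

14816

Day-of-year of November 19, 1995: 323.
Day-of-year of June 12, 2036: 164.
1995 has 365 days, so 365 − 323 = 42 days remain in 1995.
Full years 1996–2035: 30 common + 10 leap = 30×365 + 10×366 = 14610 days.
Total: 42 + 14610 + 164 = 14816 days.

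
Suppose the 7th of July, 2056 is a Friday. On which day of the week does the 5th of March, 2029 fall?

Count forward from the earlier date (March 5, 2029) to the later (July 7, 2056):
Day-of-year of March 5, 2029: 64.
Day-of-year of July 7, 2056: 189.
2029 has 365 days, so 365 − 64 = 301 days remain in 2029.
Full years 2030–2055: 20 common + 6 leap = 20×365 + 6×366 = 9496 days.
Total: 301 + 9496 + 189 = 9986 days.
9986 mod 7 = 4, so 4 days before Friday is Monday.

Monday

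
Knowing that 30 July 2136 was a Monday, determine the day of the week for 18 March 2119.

Count forward from the earlier date (March 18, 2119) to the later (July 30, 2136):
Day-of-year of March 18, 2119: 77.
Day-of-year of July 30, 2136: 212.
2119 has 365 days, so 365 − 77 = 288 days remain in 2119.
Full years 2120–2135: 12 common + 4 leap = 12×365 + 4×366 = 5844 days.
Total: 288 + 5844 + 212 = 6344 days.
6344 mod 7 = 2, so 2 days before Monday is Saturday.

Saturday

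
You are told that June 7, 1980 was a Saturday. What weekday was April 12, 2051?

Wednesday

Day-of-year of June 7, 1980: 159.
Day-of-year of April 12, 2051: 102.
1980 has 366 days, so 366 − 159 = 207 days remain in 1980.
Full years 1981–2050: 53 common + 17 leap = 53×365 + 17×366 = 25567 days.
Total: 207 + 25567 + 102 = 25876 days.
25876 mod 7 = 4, so 4 days after Saturday is Wednesday.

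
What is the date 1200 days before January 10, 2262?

September 28, 2258

Count 1200 days before January 10, 2262:
September 28, 2258 → September 28, 2259: 365 days.
September 28, 2259 → September 28, 2260: 366 days (2260 is a leap year).
September 28, 2260 → September 28, 2261: 365 days.
September 2261: 30 − 28 = 2 days remain.
Then October (31), November (30), December (31): 31 + 30 + 31 = 92 days.
January 1–10, 2262: 10 days.
Residual: 104 days.
Total: 1200 days.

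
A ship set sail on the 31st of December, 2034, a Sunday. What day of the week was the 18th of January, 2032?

Count forward from the earlier date (January 18, 2032) to the later (December 31, 2034):
Day-of-year of January 18, 2032: 18.
Day-of-year of December 31, 2034: 365.
2032 has 366 days, so 366 − 18 = 348 days remain in 2032.
Full years: 2033: 365. Sum = 365.
Total: 348 + 365 + 365 = 1078 days.
1078 is a multiple of 7, so the 18th of January, 2032 falls on the same weekday: Sunday.

Sunday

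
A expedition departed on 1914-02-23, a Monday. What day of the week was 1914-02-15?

Count forward from the earlier date (February 15, 1914) to the later (February 23, 1914):
Within February 1914: 23 − 15 = 8 days.
8 mod 7 = 1, so 1 day before Monday is Sunday.

Sunday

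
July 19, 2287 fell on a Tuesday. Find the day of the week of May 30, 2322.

Tuesday

From July 19, 2287 to July 19, 2321: 34 years, of which 8 contain a Feb 29 — 26×365 + 8×366 = 12418 days.
(2300 is not a leap year (divisible by 100 but not 400).)
July 2321: 31 − 19 = 12 days remain.
Then 9 full months totalling 273 days.
May 1–30, 2322: 30 days.
Residual: 315 days.
Total: 12733 days.
12733 is a multiple of 7, so May 30, 2322 falls on the same weekday: Tuesday.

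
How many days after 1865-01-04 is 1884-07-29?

7146

Day-of-year of January 4, 1865: 4.
Day-of-year of July 29, 1884: 211.
1865 has 365 days, so 365 − 4 = 361 days remain in 1865.
Full years 1866–1883: 14 common + 4 leap = 14×365 + 4×366 = 6574 days.
Total: 361 + 6574 + 211 = 7146 days.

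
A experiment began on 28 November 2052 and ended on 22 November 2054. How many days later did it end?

724

November 28, 2052 → November 28, 2053: 365 days.
November 2053: 30 − 28 = 2 days remain.
Then 11 full months totalling 335 days.
November 1–22, 2054: 22 days.
Residual: 359 days.
Total: 724 days.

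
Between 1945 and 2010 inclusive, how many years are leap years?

16

Years divisible by 4: 1948, 1952, …, 2008 — 16 in all.
2000 is divisible by 400, so still leap.
No century exceptions apply. Count: 16.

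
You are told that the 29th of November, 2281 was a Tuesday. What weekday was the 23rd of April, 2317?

Day-of-year of November 29, 2281: 333.
Day-of-year of April 23, 2317: 113.
2281 has 365 days, so 365 − 333 = 32 days remain in 2281.
Full years 2282–2316: 27 common + 8 leap = 27×365 + 8×366 = 12783 days.
Total: 32 + 12783 + 113 = 12928 days.
12928 mod 7 = 6, so 6 days after Tuesday is Monday.

Monday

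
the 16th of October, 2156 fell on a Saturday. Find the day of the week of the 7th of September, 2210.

Day-of-year of October 16, 2156: 290.
Day-of-year of September 7, 2210: 250.
2156 has 366 days, so 366 − 290 = 76 days remain in 2156.
Full years 2157–2209: 41 common + 12 leap = 41×365 + 12×366 = 19357 days.
Total: 76 + 19357 + 250 = 19683 days.
19683 mod 7 = 6, so 6 days after Saturday is Friday.

Friday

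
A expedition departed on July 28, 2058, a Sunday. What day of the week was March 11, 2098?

Tuesday

Day-of-year of July 28, 2058: 209.
Day-of-year of March 11, 2098: 70.
2058 has 365 days, so 365 − 209 = 156 days remain in 2058.
Full years 2059–2097: 29 common + 10 leap = 29×365 + 10×366 = 14245 days.
Total: 156 + 14245 + 70 = 14471 days.
14471 mod 7 = 2, so 2 days after Sunday is Tuesday.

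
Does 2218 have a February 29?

2218 is not a leap year.

No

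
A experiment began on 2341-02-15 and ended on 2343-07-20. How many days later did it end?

February 15, 2341 → February 15, 2342: 365 days.
February 15, 2342 → February 15, 2343: 365 days.
February 2343: 28 − 15 = 13 days remain (2343 is not a leap year, so February has 28 days).
Then March (31), April (30), May (31), June (30): 31 + 30 + 31 + 30 = 122 days.
July 1–20, 2343: 20 days.
Residual: 155 days.
Total: 885 days.

885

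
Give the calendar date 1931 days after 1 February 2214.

17 May 2219

Count 1931 days after February 1, 2214:
Day-of-year of February 1, 2214: 32.
Day-of-year of May 17, 2219: 137.
2214 has 365 days, so 365 − 32 = 333 days remain in 2214.
Full years: 2215: 365; 2216: 366; 2217: 365; 2218: 365. Sum = 1461.
Total: 333 + 1461 + 137 = 1931 days.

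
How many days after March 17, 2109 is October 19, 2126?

6425

From March 17, 2109 to March 17, 2126: 17 years, of which 4 contain a Feb 29 — 13×365 + 4×366 = 6209 days.
March 2126: 31 − 17 = 14 days remain.
Then April (30), May (31), June (30), July (31), August (31), September (30): 30 + 31 + 30 + 31 + 31 + 30 = 183 days.
October 1–19, 2126: 19 days.
Residual: 216 days.
Total: 6425 days.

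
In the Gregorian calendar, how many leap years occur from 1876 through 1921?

11

Years divisible by 4 in [1876, 1921]: 1876, 1880, 1884, 1888, 1892, 1896, 1900, 1904, 1908, 1912, 1916, 1920.
Of these, 1900 is divisible by 100 but not 400, so not leap.
Leap years: 12 − 1 = 11.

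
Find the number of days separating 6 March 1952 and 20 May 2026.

From March 6, 1952 to March 6, 2026: 74 years, of which 18 contain a Feb 29 — 56×365 + 18×366 = 27028 days.
(2000 is a leap year (divisible by 400).)
March 2026: 31 − 6 = 25 days remain.
Then April (30): 30 days.
May 1–20, 2026: 20 days.
Residual: 75 days.
Total: 27103 days.

27103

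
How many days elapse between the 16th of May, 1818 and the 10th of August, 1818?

May 1818: 31 − 16 = 15 days remain.
Then June (30), July (31): 30 + 31 = 61 days.
August 1–10, 1818: 10 days.
Total: 15 + 61 + 10 = 86 days.

86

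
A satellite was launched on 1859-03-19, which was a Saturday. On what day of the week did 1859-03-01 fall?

Count forward from the earlier date (March 1, 1859) to the later (March 19, 1859):
Within March 1859: 19 − 1 = 18 days.
18 mod 7 = 4, so 4 days before Saturday is Tuesday.

Tuesday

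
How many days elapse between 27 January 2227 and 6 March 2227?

38

January 2227: 31 − 27 = 4 days remain.
Then February 2227 (28): 28 days.
March 1–6, 2227: 6 days.
Total: 4 + 28 + 6 = 38 days.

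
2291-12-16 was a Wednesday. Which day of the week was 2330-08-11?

Monday

Day-of-year of December 16, 2291: 350.
Day-of-year of August 11, 2330: 223.
2291 has 365 days, so 365 − 350 = 15 days remain in 2291.
Full years 2292–2329: 29 common + 9 leap = 29×365 + 9×366 = 13879 days.
Total: 15 + 13879 + 223 = 14117 days.
14117 mod 7 = 5, so 5 days after Wednesday is Monday.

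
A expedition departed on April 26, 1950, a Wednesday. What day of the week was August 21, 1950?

Monday

April 1950: 30 − 26 = 4 days remain.
Then May (31), June (30), July (31): 31 + 30 + 31 = 92 days.
August 1–21, 1950: 21 days.
Total: 4 + 92 + 21 = 117 days.
117 mod 7 = 5, so 5 days after Wednesday is Monday.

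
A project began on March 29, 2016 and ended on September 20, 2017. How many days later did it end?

540

March 2016: 31 − 29 = 2 days remain.
Then 17 full months totalling 518 days.
September 1–20, 2017: 20 days.
Total: 2 + 518 + 20 = 540 days.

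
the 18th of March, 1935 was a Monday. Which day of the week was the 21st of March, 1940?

March 18, 1935 → March 18, 1936: 366 days (1936 is a leap year).
March 18, 1936 → March 18, 1937: 365 days.
March 18, 1937 → March 18, 1938: 365 days.
March 18, 1938 → March 18, 1939: 365 days.
March 18, 1939 → March 18, 1940: 366 days (1940 is a leap year).
Within March 1940: 21 − 18 = 3 days.
Total: 1830 days.
1830 mod 7 = 3, so 3 days after Monday is Thursday.

Thursday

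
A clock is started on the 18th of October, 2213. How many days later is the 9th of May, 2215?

October 18, 2213 → October 18, 2214: 365 days.
October 2214: 31 − 18 = 13 days remain.
Then November (30), December (31), January (31), February 2215 (28), March (31), April (30): 30 + 31 + 31 + 28 + 31 + 30 = 181 days.
May 1–9, 2215: 9 days.
Residual: 203 days.
Total: 568 days.

568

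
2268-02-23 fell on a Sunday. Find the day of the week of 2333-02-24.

From February 23, 2268 to February 23, 2333: 65 years, of which 16 contain a Feb 29 — 49×365 + 16×366 = 23741 days.
(2300 is not a leap year (divisible by 100 but not 400).)
Within February 2333: 24 − 23 = 1 day.
Total: 23742 days.
23742 mod 7 = 5, so 5 days after Sunday is Friday.

Friday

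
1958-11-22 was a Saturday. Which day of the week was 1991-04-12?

Friday

From November 22, 1958 to November 22, 1990: 32 years, of which 8 contain a Feb 29 — 24×365 + 8×366 = 11688 days.
November 1990: 30 − 22 = 8 days remain.
Then December (31), January (31), February 1991 (28), March (31): 31 + 31 + 28 + 31 = 121 days.
April 1–12, 1991: 12 days.
Residual: 141 days.
Total: 11829 days.
11829 mod 7 = 6, so 6 days after Saturday is Friday.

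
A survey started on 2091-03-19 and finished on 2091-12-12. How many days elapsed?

268

March 2091: 31 − 19 = 12 days remain.
Then April (30), May (31), June (30), July (31), August (31), September (30), October (31), November (30): 30 + 31 + 30 + 31 + 31 + 30 + 31 + 30 = 244 days.
December 1–12, 2091: 12 days.
Total: 12 + 244 + 12 = 268 days.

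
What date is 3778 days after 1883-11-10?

1894-03-15

Count 3778 days after November 10, 1883:
Day-of-year of November 10, 1883: 314.
Day-of-year of March 15, 1894: 74.
1883 has 365 days, so 365 − 314 = 51 days remain in 1883.
Full years 1884–1893: 7 common + 3 leap = 7×365 + 3×366 = 3653 days.
Total: 51 + 3653 + 74 = 3778 days.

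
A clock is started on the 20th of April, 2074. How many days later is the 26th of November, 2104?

11177

From April 20, 2074 to April 20, 2104: 30 years, of which 7 contain a Feb 29 — 23×365 + 7×366 = 10957 days.
(2100 is not a leap year (divisible by 100 but not 400).)
April 2104: 30 − 20 = 10 days remain.
Then May (31), June (30), July (31), August (31), September (30), October (31): 31 + 30 + 31 + 31 + 30 + 31 = 184 days.
November 1–26, 2104: 26 days.
Residual: 220 days.
Total: 11177 days.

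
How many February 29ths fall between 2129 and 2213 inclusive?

20

Years divisible by 4: 2132, 2136, …, 2212 — 21 in all.
Of these, 2200 is divisible by 100 but not 400, so not leap.
Leap years: 21 − 1 = 20.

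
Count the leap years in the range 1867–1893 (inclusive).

Years divisible by 4 in [1867, 1893]: 1868, 1872, 1876, 1880, 1884, 1888, 1892.
No century exceptions apply. Count: 7.

7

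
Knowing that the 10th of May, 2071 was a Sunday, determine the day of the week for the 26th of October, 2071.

May 2071: 31 − 10 = 21 days remain.
Then June (30), July (31), August (31), September (30): 30 + 31 + 31 + 30 = 122 days.
October 1–26, 2071: 26 days.
Total: 21 + 122 + 26 = 169 days.
169 mod 7 = 1, so 1 day after Sunday is Monday.

Monday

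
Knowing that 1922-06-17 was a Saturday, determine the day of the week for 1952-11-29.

Saturday

From June 17, 1922 to June 17, 1952: 30 years, of which 8 contain a Feb 29 — 22×365 + 8×366 = 10958 days.
June 1952: 30 − 17 = 13 days remain.
Then July (31), August (31), September (30), October (31): 31 + 31 + 30 + 31 = 123 days.
November 1–29, 1952: 29 days.
Residual: 165 days.
Total: 11123 days.
11123 is a multiple of 7, so 1952-11-29 falls on the same weekday: Saturday.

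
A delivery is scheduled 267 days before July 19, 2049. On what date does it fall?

October 25, 2048

Count 267 days before July 19, 2049:
Day-of-year of October 25, 2048: 299.
Day-of-year of July 19, 2049: 200.
2048 has 366 days, so 366 − 299 = 67 days remain in 2048.
Total: 67 + 200 = 267 days.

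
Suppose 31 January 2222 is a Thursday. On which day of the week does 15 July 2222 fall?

January 2222: 31 − 31 = 0 days remain.
Then February 2222 (28), March (31), April (30), May (31), June (30): 28 + 31 + 30 + 31 + 30 = 150 days.
July 1–15, 2222: 15 days.
Total: 0 + 150 + 15 = 165 days.
165 mod 7 = 4, so 4 days after Thursday is Monday.

Monday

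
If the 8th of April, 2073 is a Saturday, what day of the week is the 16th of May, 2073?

Tuesday

April 2073: 30 − 8 = 22 days remain.
May 1–16, 2073: 16 days.
Total: 22 + 16 = 38 days.
38 mod 7 = 3, so 3 days after Saturday is Tuesday.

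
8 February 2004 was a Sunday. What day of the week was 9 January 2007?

Tuesday

February 8, 2004 → February 8, 2005: 366 days (2004 is a leap year).
February 8, 2005 → February 8, 2006: 365 days.
February 2006: 28 − 8 = 20 days remain (2006 is not a leap year, so February has 28 days).
Then 10 full months totalling 306 days.
January 1–9, 2007: 9 days.
Residual: 335 days.
Total: 1066 days.
1066 mod 7 = 2, so 2 days after Sunday is Tuesday.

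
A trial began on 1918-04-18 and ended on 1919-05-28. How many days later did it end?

Day-of-year of April 18, 1918: 108.
Day-of-year of May 28, 1919: 148.
1918 has 365 days, so 365 − 108 = 257 days remain in 1918.
Total: 257 + 148 = 405 days.

405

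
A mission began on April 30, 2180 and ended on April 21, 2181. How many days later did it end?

356

April 2180: 30 − 30 = 0 days remain.
Then 11 full months totalling 335 days.
April 1–21, 2181: 21 days.
Residual: 356 days.
Total: 356 days.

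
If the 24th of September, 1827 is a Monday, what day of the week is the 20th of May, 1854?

Day-of-year of September 24, 1827: 267.
Day-of-year of May 20, 1854: 140.
1827 has 365 days, so 365 − 267 = 98 days remain in 1827.
Full years 1828–1853: 19 common + 7 leap = 19×365 + 7×366 = 9497 days.
Total: 98 + 9497 + 140 = 9735 days.
9735 mod 7 = 5, so 5 days after Monday is Saturday.

Saturday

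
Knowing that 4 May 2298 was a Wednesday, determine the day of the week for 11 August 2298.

Thursday

May 2298: 31 − 4 = 27 days remain.
Then June (30), July (31): 30 + 31 = 61 days.
August 1–11, 2298: 11 days.
Total: 27 + 61 + 11 = 99 days.
99 mod 7 = 1, so 1 day after Wednesday is Thursday.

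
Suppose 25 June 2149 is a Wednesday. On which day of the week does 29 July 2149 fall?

Tuesday

June 2149: 30 − 25 = 5 days remain.
July 1–29, 2149: 29 days.
Total: 5 + 29 = 34 days.
34 mod 7 = 6, so 6 days after Wednesday is Tuesday.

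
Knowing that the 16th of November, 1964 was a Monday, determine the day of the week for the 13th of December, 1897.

Monday

Count forward from the earlier date (December 13, 1897) to the later (November 16, 1964):
From December 13, 1897 to December 13, 1963: 66 years, of which 15 contain a Feb 29 — 51×365 + 15×366 = 24105 days.
(1900 is not a leap year (divisible by 100 but not 400).)
December 1963: 31 − 13 = 18 days remain.
Then 10 full months totalling 305 days.
November 1–16, 1964: 16 days.
Residual: 339 days.
Total: 24444 days.
24444 is a multiple of 7, so the 13th of December, 1897 falls on the same weekday: Monday.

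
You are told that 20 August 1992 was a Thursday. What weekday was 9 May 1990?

Wednesday

Count forward from the earlier date (May 9, 1990) to the later (August 20, 1992):
May 9, 1990 → May 9, 1991: 365 days.
May 9, 1991 → May 9, 1992: 366 days (1992 is a leap year).
May 1992: 31 − 9 = 22 days remain.
Then June (30), July (31): 30 + 31 = 61 days.
August 1–20, 1992: 20 days.
Residual: 103 days.
Total: 834 days.
834 mod 7 = 1, so 1 day before Thursday is Wednesday.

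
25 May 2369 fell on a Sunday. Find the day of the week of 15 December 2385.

Day-of-year of May 25, 2369: 145.
Day-of-year of December 15, 2385: 349.
2369 has 365 days, so 365 − 145 = 220 days remain in 2369.
Full years 2370–2384: 11 common + 4 leap = 11×365 + 4×366 = 5479 days.
Total: 220 + 5479 + 349 = 6048 days.
6048 is a multiple of 7, so 15 December 2385 falls on the same weekday: Sunday.

Sunday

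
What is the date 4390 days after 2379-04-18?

2391-04-25

Count 4390 days after April 18, 2379:
From April 18, 2379 to April 18, 2391: 12 years, of which 3 contain a Feb 29 — 9×365 + 3×366 = 4383 days.
Within April 2391: 25 − 18 = 7 days.
Total: 4390 days.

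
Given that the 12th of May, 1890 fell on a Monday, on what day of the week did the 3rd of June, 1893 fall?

May 12, 1890 → May 12, 1891: 365 days.
May 12, 1891 → May 12, 1892: 366 days (1892 is a leap year).
May 12, 1892 → May 12, 1893: 365 days.
May 1893: 31 − 12 = 19 days remain.
June 1–3, 1893: 3 days.
Residual: 22 days.
Total: 1118 days.
1118 mod 7 = 5, so 5 days after Monday is Saturday.

Saturday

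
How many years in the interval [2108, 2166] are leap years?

15

Years divisible by 4: 2108, 2112, …, 2164 — 15 in all.
No century exceptions apply. Count: 15.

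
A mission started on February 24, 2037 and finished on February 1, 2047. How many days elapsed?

From February 24, 2037 to February 24, 2046: 9 years, of which 2 contain a Feb 29 — 7×365 + 2×366 = 3287 days.
February 2046: 28 − 24 = 4 days remain (2046 is not a leap year, so February has 28 days).
Then 11 full months totalling 337 days.
February 1, 2047: 1 day (2047 is not a leap year).
Residual: 342 days.
Total: 3629 days.

3629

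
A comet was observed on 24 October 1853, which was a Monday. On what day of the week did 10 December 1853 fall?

Saturday

October 1853: 31 − 24 = 7 days remain.
Then November (30): 30 days.
December 1–10, 1853: 10 days.
Total: 7 + 30 + 10 = 47 days.
47 mod 7 = 5, so 5 days after Monday is Saturday.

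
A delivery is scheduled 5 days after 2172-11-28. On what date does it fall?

2172-12-03

Count 5 days after November 28, 2172:
November 2172: 30 − 28 = 2 days remain.
December 1–3, 2172: 3 days.
Total: 2 + 3 = 5 days.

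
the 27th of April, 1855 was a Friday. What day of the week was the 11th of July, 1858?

April 27, 1855 → April 27, 1856: 366 days (1856 is a leap year).
April 27, 1856 → April 27, 1857: 365 days.
April 27, 1857 → April 27, 1858: 365 days.
April 1858: 30 − 27 = 3 days remain.
Then May (31), June (30): 31 + 30 = 61 days.
July 1–11, 1858: 11 days.
Residual: 75 days.
Total: 1171 days.
1171 mod 7 = 2, so 2 days after Friday is Sunday.

Sunday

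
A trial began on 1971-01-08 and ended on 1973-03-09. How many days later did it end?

791

Day-of-year of January 8, 1971: 8.
Day-of-year of March 9, 1973: 68.
1971 has 365 days, so 365 − 8 = 357 days remain in 1971.
Full years: 1972: 366. Sum = 366.
Total: 357 + 366 + 68 = 791 days.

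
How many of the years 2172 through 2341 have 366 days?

Years divisible by 4: 2172, 2176, …, 2340 — 43 in all.
Of these, 2200, 2300 are divisible by 100 but not 400, so not leap.
Leap years: 43 − 2 = 41.

41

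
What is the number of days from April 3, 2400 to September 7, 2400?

April 2400: 30 − 3 = 27 days remain.
Then May (31), June (30), July (31), August (31): 31 + 30 + 31 + 31 = 123 days.
September 1–7, 2400: 7 days.
Total: 27 + 123 + 7 = 157 days.

157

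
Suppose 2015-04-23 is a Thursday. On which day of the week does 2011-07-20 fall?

Wednesday

Count forward from the earlier date (July 20, 2011) to the later (April 23, 2015):
Day-of-year of July 20, 2011: 201.
Day-of-year of April 23, 2015: 113.
2011 has 365 days, so 365 − 201 = 164 days remain in 2011.
Full years: 2012: 366; 2013: 365; 2014: 365. Sum = 1096.
Total: 164 + 1096 + 113 = 1373 days.
1373 mod 7 = 1, so 1 day before Thursday is Wednesday.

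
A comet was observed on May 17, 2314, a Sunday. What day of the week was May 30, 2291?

Count forward from the earlier date (May 30, 2291) to the later (May 17, 2314):
From May 30, 2291 to May 30, 2313: 22 years, of which 5 contain a Feb 29 — 17×365 + 5×366 = 8035 days.
(2300 is not a leap year (divisible by 100 but not 400).)
May 2313: 31 − 30 = 1 day remains.
Then 11 full months totalling 334 days.
May 1–17, 2314: 17 days.
Residual: 352 days.
Total: 8387 days.
8387 mod 7 = 1, so 1 day before Sunday is Saturday.

Saturday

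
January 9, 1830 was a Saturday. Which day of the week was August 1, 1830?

January 1830: 31 − 9 = 22 days remain.
Then February 1830 (28), March (31), April (30), May (31), June (30), July (31): 28 + 31 + 30 + 31 + 30 + 31 = 181 days.
August 1, 1830: 1 day.
Total: 22 + 181 + 1 = 204 days.
204 mod 7 = 1, so 1 day after Saturday is Sunday.

Sunday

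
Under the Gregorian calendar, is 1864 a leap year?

Yes

1864 is a leap year.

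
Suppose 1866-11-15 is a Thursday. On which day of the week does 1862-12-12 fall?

Friday

Count forward from the earlier date (December 12, 1862) to the later (November 15, 1866):
December 12, 1862 → December 12, 1863: 365 days.
December 12, 1863 → December 12, 1864: 366 days (1864 is a leap year).
December 12, 1864 → December 12, 1865: 365 days.
December 1865: 31 − 12 = 19 days remain.
Then 10 full months totalling 304 days.
November 1–15, 1866: 15 days.
Residual: 338 days.
Total: 1434 days.
1434 mod 7 = 6, so 6 days before Thursday is Friday.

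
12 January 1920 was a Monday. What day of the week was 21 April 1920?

Wednesday

January 1920: 31 − 12 = 19 days remain.
Then February 1920 (29), March (31): 29 + 31 = 60 days.
April 1–21, 1920: 21 days.
Total: 19 + 60 + 21 = 100 days.
100 mod 7 = 2, so 2 days after Monday is Wednesday.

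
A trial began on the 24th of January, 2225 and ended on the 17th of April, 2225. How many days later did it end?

January 2225: 31 − 24 = 7 days remain.
Then February 2225 (28), March (31): 28 + 31 = 59 days.
April 1–17, 2225: 17 days.
Total: 7 + 59 + 17 = 83 days.

83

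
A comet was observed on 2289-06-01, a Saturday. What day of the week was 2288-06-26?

Tuesday

Count forward from the earlier date (June 26, 2288) to the later (June 1, 2289):
June 2288: 30 − 26 = 4 days remain.
Then 11 full months totalling 335 days.
June 1, 2289: 1 day.
Total: 4 + 335 + 1 = 340 days.
340 mod 7 = 4, so 4 days before Saturday is Tuesday.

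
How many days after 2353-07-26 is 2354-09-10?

July 26, 2353 → July 26, 2354: 365 days.
July 2354: 31 − 26 = 5 days remain.
Then August (31): 31 days.
September 1–10, 2354: 10 days.
Residual: 46 days.
Total: 411 days.

411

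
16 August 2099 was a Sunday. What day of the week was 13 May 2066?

Thursday

Count forward from the earlier date (May 13, 2066) to the later (August 16, 2099):
Day-of-year of May 13, 2066: 133.
Day-of-year of August 16, 2099: 228.
2066 has 365 days, so 365 − 133 = 232 days remain in 2066.
Full years 2067–2098: 24 common + 8 leap = 24×365 + 8×366 = 11688 days.
Total: 232 + 11688 + 228 = 12148 days.
12148 mod 7 = 3, so 3 days before Sunday is Thursday.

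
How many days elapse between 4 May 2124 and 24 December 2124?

234

May 2124: 31 − 4 = 27 days remain.
Then June (30), July (31), August (31), September (30), October (31), November (30): 30 + 31 + 31 + 30 + 31 + 30 = 183 days.
December 1–24, 2124: 24 days.
Total: 27 + 183 + 24 = 234 days.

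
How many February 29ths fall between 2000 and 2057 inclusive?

Years divisible by 4: 2000, 2004, …, 2056 — 15 in all.
2000 is divisible by 400, so still leap.
No century exceptions apply. Count: 15.

15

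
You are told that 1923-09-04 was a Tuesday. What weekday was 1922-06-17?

Saturday

Count forward from the earlier date (June 17, 1922) to the later (September 4, 1923):
June 17, 1922 → June 17, 1923: 365 days.
June 1923: 30 − 17 = 13 days remain.
Then July (31), August (31): 31 + 31 = 62 days.
September 1–4, 1923: 4 days.
Residual: 79 days.
Total: 444 days.
444 mod 7 = 3, so 3 days before Tuesday is Saturday.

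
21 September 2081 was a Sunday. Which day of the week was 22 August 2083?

Day-of-year of September 21, 2081: 264.
Day-of-year of August 22, 2083: 234.
2081 has 365 days, so 365 − 264 = 101 days remain in 2081.
Full years: 2082: 365. Sum = 365.
Total: 101 + 365 + 234 = 700 days.
700 is a multiple of 7, so 22 August 2083 falls on the same weekday: Sunday.

Sunday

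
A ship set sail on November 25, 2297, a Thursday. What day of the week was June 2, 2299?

Friday

Day-of-year of November 25, 2297: 329.
Day-of-year of June 2, 2299: 153.
2297 has 365 days, so 365 − 329 = 36 days remain in 2297.
Full years: 2298: 365. Sum = 365.
Total: 36 + 365 + 153 = 554 days.
554 mod 7 = 1, so 1 day after Thursday is Friday.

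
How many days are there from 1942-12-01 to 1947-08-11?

Day-of-year of December 1, 1942: 335.
Day-of-year of August 11, 1947: 223.
1942 has 365 days, so 365 − 335 = 30 days remain in 1942.
Full years: 1943: 365; 1944: 366; 1945: 365; 1946: 365. Sum = 1461.
Total: 30 + 1461 + 223 = 1714 days.

1714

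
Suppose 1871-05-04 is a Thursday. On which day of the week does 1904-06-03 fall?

Friday

Day-of-year of May 4, 1871: 124.
Day-of-year of June 3, 1904: 155.
1871 has 365 days, so 365 − 124 = 241 days remain in 1871.
Full years 1872–1903: 25 common + 7 leap = 25×365 + 7×366 = 11687 days.
Total: 241 + 11687 + 155 = 12083 days.
12083 mod 7 = 1, so 1 day after Thursday is Friday.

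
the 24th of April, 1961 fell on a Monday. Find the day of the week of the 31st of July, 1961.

Monday

April 1961: 30 − 24 = 6 days remain.
Then May (31), June (30): 31 + 30 = 61 days.
July 1–31, 1961: 31 days.
Total: 6 + 61 + 31 = 98 days.
98 is a multiple of 7, so the 31st of July, 1961 falls on the same weekday: Monday.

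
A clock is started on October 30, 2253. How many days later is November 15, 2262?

From October 30, 2253 to October 30, 2262: 9 years, of which 2 contain a Feb 29 — 7×365 + 2×366 = 3287 days.
October 2262: 31 − 30 = 1 day remains.
November 1–15, 2262: 15 days.
Residual: 16 days.
Total: 3303 days.

3303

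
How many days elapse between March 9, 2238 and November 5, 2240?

972

March 9, 2238 → March 9, 2239: 365 days.
March 9, 2239 → March 9, 2240: 366 days (2240 is a leap year).
March 2240: 31 − 9 = 22 days remain.
Then April (30), May (31), June (30), July (31), August (31), September (30), October (31): 30 + 31 + 30 + 31 + 31 + 30 + 31 = 214 days.
November 1–5, 2240: 5 days.
Residual: 241 days.
Total: 972 days.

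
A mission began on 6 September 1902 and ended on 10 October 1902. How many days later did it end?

34

September 1902: 30 − 6 = 24 days remain.
October 1–10, 1902: 10 days.
Total: 24 + 10 = 34 days.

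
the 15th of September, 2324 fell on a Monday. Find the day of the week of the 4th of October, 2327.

September 15, 2324 → September 15, 2325: 365 days.
September 15, 2325 → September 15, 2326: 365 days.
September 15, 2326 → September 15, 2327: 365 days.
September 2327: 30 − 15 = 15 days remain.
October 1–4, 2327: 4 days.
Residual: 19 days.
Total: 1114 days.
1114 mod 7 = 1, so 1 day after Monday is Tuesday.

Tuesday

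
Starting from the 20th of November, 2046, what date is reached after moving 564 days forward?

the 6th of June, 2048

Count 564 days after November 20, 2046:
November 2046: 30 − 20 = 10 days remain.
Then 18 full months totalling 548 days.
June 1–6, 2048: 6 days.
Total: 10 + 548 + 6 = 564 days.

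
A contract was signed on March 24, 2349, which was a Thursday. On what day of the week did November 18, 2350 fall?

Saturday

Day-of-year of March 24, 2349: 83.
Day-of-year of November 18, 2350: 322.
2349 has 365 days, so 365 − 83 = 282 days remain in 2349.
Total: 282 + 322 = 604 days.
604 mod 7 = 2, so 2 days after Thursday is Saturday.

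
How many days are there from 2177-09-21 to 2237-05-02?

21772

Day-of-year of September 21, 2177: 264.
Day-of-year of May 2, 2237: 122.
2177 has 365 days, so 365 − 264 = 101 days remain in 2177.
Full years 2178–2236: 45 common + 14 leap = 45×365 + 14×366 = 21549 days.
Total: 101 + 21549 + 122 = 21772 days.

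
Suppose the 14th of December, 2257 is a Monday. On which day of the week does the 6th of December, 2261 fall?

Day-of-year of December 14, 2257: 348.
Day-of-year of December 6, 2261: 340.
2257 has 365 days, so 365 − 348 = 17 days remain in 2257.
Full years: 2258: 365; 2259: 365; 2260: 366. Sum = 1096.
Total: 17 + 1096 + 340 = 1453 days.
1453 mod 7 = 4, so 4 days after Monday is Friday.

Friday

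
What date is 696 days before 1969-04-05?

1967-05-10

Count 696 days before April 5, 1969:
May 1967: 31 − 10 = 21 days remain.
Then 22 full months totalling 670 days.
April 1–5, 1969: 5 days.
Total: 21 + 670 + 5 = 696 days.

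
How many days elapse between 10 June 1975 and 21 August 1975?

72

June 1975: 30 − 10 = 20 days remain.
Then July (31): 31 days.
August 1–21, 1975: 21 days.
Total: 20 + 31 + 21 = 72 days.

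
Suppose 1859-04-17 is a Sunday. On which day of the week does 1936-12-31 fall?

Thursday

Day-of-year of April 17, 1859: 107.
Day-of-year of December 31, 1936: 366.
1859 has 365 days, so 365 − 107 = 258 days remain in 1859.
Full years 1860–1935: 58 common + 18 leap = 58×365 + 18×366 = 27758 days.
Total: 258 + 27758 + 366 = 28382 days.
28382 mod 7 = 4, so 4 days after Sunday is Thursday.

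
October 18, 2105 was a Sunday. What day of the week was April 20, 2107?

Wednesday

Day-of-year of October 18, 2105: 291.
Day-of-year of April 20, 2107: 110.
2105 has 365 days, so 365 − 291 = 74 days remain in 2105.
Full years: 2106: 365. Sum = 365.
Total: 74 + 365 + 110 = 549 days.
549 mod 7 = 3, so 3 days after Sunday is Wednesday.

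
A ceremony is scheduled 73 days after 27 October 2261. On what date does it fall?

8 January 2262

Count 73 days after October 27, 2261:
October 2261: 31 − 27 = 4 days remain.
Then November (30), December (31): 30 + 31 = 61 days.
January 1–8, 2262: 8 days.
Residual: 73 days.
Total: 73 days.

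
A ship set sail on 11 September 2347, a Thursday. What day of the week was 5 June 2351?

Tuesday

September 11, 2347 → September 11, 2348: 366 days (2348 is a leap year).
September 11, 2348 → September 11, 2349: 365 days.
September 11, 2349 → September 11, 2350: 365 days.
September 2350: 30 − 11 = 19 days remain.
Then October (31), November (30), December (31), January (31), February 2351 (28), March (31), April (30), May (31): 31 + 30 + 31 + 31 + 28 + 31 + 30 + 31 = 243 days.
June 1–5, 2351: 5 days.
Residual: 267 days.
Total: 1363 days.
1363 mod 7 = 5, so 5 days after Thursday is Tuesday.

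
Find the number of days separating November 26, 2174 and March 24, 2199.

8884

From November 26, 2174 to November 26, 2198: 24 years, of which 6 contain a Feb 29 — 18×365 + 6×366 = 8766 days.
November 2198: 30 − 26 = 4 days remain.
Then December (31), January (31), February 2199 (28): 31 + 31 + 28 = 90 days.
March 1–24, 2199: 24 days.
Residual: 118 days.
Total: 8884 days.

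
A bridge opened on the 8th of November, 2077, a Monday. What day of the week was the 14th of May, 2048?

Thursday

Count forward from the earlier date (May 14, 2048) to the later (November 8, 2077):
From May 14, 2048 to May 14, 2077: 29 years, of which 7 contain a Feb 29 — 22×365 + 7×366 = 10592 days.
May 2077: 31 − 14 = 17 days remain.
Then June (30), July (31), August (31), September (30), October (31): 30 + 31 + 31 + 30 + 31 = 153 days.
November 1–8, 2077: 8 days.
Residual: 178 days.
Total: 10770 days.
10770 mod 7 = 4, so 4 days before Monday is Thursday.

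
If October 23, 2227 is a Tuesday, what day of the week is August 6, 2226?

Count forward from the earlier date (August 6, 2226) to the later (October 23, 2227):
August 6, 2226 → August 6, 2227: 365 days.
August 2227: 31 − 6 = 25 days remain.
Then September (30): 30 days.
October 1–23, 2227: 23 days.
Residual: 78 days.
Total: 443 days.
443 mod 7 = 2, so 2 days before Tuesday is Sunday.

Sunday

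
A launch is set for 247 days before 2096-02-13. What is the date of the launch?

2095-06-11

Count 247 days before February 13, 2096:
June 2095: 30 − 11 = 19 days remain.
Then July (31), August (31), September (30), October (31), November (30), December (31), January (31): 31 + 31 + 30 + 31 + 30 + 31 + 31 = 215 days.
February 1–13, 2096: 13 days (2096 is a leap year).
Total: 19 + 215 + 13 = 247 days.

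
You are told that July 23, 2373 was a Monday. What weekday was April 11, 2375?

Friday

July 2373: 31 − 23 = 8 days remain.
Then 20 full months totalling 608 days.
April 1–11, 2375: 11 days.
Total: 8 + 608 + 11 = 627 days.
627 mod 7 = 4, so 4 days after Monday is Friday.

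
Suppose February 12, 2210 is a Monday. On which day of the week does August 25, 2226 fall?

Day-of-year of February 12, 2210: 43.
Day-of-year of August 25, 2226: 237.
2210 has 365 days, so 365 − 43 = 322 days remain in 2210.
Full years 2211–2225: 11 common + 4 leap = 11×365 + 4×366 = 5479 days.
Total: 322 + 5479 + 237 = 6038 days.
6038 mod 7 = 4, so 4 days after Monday is Friday.

Friday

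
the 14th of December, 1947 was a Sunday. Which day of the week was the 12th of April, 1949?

Tuesday

Day-of-year of December 14, 1947: 348.
Day-of-year of April 12, 1949: 102.
1947 has 365 days, so 365 − 348 = 17 days remain in 1947.
Full years: 1948: 366. Sum = 366.
Total: 17 + 366 + 102 = 485 days.
485 mod 7 = 2, so 2 days after Sunday is Tuesday.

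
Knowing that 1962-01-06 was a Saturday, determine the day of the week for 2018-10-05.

Friday

From January 6, 1962 to January 6, 2018: 56 years, of which 14 contain a Feb 29 — 42×365 + 14×366 = 20454 days.
(2000 is a leap year (divisible by 400).)
January 2018: 31 − 6 = 25 days remain.
Then February 2018 (28), March (31), April (30), May (31), June (30), July (31), August (31), September (30): 28 + 31 + 30 + 31 + 30 + 31 + 31 + 30 = 242 days.
October 1–5, 2018: 5 days.
Residual: 272 days.
Total: 20726 days.
20726 mod 7 = 6, so 6 days after Saturday is Friday.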